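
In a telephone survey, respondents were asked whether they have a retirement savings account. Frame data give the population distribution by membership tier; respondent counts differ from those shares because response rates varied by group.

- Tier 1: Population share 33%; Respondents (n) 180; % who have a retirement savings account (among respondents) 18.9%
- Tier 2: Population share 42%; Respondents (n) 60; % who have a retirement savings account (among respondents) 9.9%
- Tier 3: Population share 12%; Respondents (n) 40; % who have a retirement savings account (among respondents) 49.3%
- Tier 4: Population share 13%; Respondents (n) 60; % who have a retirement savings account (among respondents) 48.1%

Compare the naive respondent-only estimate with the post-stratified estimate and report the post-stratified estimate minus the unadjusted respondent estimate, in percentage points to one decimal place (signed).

-3.5 percentage points

Naive respondent-only estimate (weights = respondent counts):
  (180/340)×18.9 + (60/340)×9.9 + (40/340)×49.3 + (60/340)×48.1 = 26.0412%
Post-stratified estimate weights by population shares:
  0.33×18.9 + 0.42×9.9 + 0.12×49.3 + 0.13×48.1 = 22.564%
Difference = 22.564 − 26.0412 = -3.4772 pp.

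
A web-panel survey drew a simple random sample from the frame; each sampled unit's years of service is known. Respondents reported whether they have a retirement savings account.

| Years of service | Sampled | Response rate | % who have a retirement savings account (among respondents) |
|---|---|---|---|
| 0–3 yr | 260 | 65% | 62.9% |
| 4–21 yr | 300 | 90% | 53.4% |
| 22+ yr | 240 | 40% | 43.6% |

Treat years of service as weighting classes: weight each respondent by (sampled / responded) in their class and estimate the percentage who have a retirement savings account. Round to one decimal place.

Each respondent's weight = sampled/responded in their class; summing within a class gives n_sampled, so:
  0–3 yr: 260 × 62.9 = 16,354
  4–21 yr: 300 × 53.4 = 16,020
  22+ yr: 240 × 43.6 = 10,464
Adjusted estimate = 42,838 / 800 = 53.5475 → 53.5%.

53.5%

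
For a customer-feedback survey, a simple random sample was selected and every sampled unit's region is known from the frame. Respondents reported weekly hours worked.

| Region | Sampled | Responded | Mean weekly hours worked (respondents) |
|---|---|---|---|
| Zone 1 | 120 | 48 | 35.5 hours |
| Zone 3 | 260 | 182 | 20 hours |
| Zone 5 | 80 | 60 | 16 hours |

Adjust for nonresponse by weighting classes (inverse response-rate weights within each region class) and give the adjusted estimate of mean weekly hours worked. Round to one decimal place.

Class response rates: Zone 1 48/120 = 40%, Zone 3 182/260 = 70%, Zone 5 60/80 = 75%.
Inverse-response-rate weighting restores each class to its sampled count, so class totals weight by n_sampled:
  Zone 1: 120 × 35.5 = 4260
  Zone 3: 260 × 20 = 5200
  Zone 5: 80 × 16 = 1280
Adjusted estimate = 10,740 / 460 = 23.3478 → 23.3.

23.3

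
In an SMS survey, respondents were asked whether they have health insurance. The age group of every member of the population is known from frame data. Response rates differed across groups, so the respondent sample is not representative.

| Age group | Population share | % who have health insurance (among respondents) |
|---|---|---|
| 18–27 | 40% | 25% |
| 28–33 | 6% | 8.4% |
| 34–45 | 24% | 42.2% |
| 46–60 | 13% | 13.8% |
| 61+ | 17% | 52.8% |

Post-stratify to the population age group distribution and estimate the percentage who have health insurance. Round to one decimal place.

31.4%

Weight each group's respondent value by its population share:
  18–27: 0.4 × 25 = 10
  28–33: 0.06 × 8.4 = 0.504
  34–45: 0.24 × 42.2 = 10.128
  46–60: 0.13 × 13.8 = 1.794
  61+: 0.17 × 52.8 = 8.976
Post-stratified estimate = 31.402 → 31.4%.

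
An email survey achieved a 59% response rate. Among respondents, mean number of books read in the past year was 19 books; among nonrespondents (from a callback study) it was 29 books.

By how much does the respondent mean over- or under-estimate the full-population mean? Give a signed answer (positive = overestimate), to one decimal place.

-4.1

Nonresponse fraction = 1 − 0.59 = 0.41.
Bias = (nonresponse fraction) × (respondent mean − nonrespondent mean)
     = 0.41 × (19 − 29) = 0.41 × -10 = -4.1.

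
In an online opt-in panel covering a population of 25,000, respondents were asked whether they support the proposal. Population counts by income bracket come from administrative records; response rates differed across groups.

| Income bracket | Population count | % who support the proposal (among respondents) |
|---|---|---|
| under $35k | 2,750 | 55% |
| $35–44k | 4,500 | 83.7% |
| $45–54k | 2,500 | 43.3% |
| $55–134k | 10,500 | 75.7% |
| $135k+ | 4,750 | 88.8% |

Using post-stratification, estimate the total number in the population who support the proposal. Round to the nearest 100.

18,500

Each cell contributes its population count × the respondent rate:
  under $35k: 2,750 × 55% = 1512.5
  $35–44k: 4,500 × 83.7% = 3766.5
  $45–54k: 2,500 × 43.3% = 1082.5
  $55–134k: 10,500 × 75.7% = 7948.5
  $135k+: 4,750 × 88.8% = 4218
Estimated total = 18,528 → 18,500.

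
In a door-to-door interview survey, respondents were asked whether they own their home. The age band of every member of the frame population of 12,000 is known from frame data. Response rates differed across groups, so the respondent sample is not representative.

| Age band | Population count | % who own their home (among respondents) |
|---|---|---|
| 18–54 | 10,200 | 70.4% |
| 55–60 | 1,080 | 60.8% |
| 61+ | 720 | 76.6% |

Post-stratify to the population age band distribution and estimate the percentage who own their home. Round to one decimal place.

Reweight to the known age band distribution:
  18–54: (10,200/12,000) × 70.4 = 59.84
  55–60: (1,080/12,000) × 60.8 = 5.472
  61+: (720/12,000) × 76.6 = 4.596
Post-stratified estimate = 69.908 → 69.9%.

69.9%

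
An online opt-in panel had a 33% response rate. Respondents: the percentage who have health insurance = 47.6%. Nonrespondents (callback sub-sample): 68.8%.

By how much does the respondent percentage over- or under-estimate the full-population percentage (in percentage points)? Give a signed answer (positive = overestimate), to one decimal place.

Nonresponse fraction = 1 − 0.33 = 0.67.
Bias = (nonresponse fraction) × (respondent percentage − nonrespondent percentage)
     = 0.67 × (47.6 − 68.8) = 0.67 × -21.2 = -14.204.

-14.2 percentage points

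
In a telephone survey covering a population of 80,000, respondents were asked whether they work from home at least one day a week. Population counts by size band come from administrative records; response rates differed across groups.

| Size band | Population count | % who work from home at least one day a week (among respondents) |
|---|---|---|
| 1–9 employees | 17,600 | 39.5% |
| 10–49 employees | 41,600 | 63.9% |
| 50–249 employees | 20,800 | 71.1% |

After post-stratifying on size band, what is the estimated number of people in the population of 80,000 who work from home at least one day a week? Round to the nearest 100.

48,300

Each cell contributes its population count × the respondent rate:
  1–9 employees: 17,600 × 39.5% = 6952
  10–49 employees: 41,600 × 63.9% = 26582.4
  50–249 employees: 20,800 × 71.1% = 14788.8
Estimated total = 48323.2 → 48,300.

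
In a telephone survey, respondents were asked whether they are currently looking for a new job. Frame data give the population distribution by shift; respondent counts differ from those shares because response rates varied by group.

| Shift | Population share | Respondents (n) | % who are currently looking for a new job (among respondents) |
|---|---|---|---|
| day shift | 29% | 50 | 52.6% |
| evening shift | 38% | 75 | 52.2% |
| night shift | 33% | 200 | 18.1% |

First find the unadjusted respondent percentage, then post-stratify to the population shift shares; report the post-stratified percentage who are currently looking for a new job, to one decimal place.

41.1%

Naive respondent-only estimate (weights = respondent counts):
  (50/325)×52.6 + (75/325)×52.2 + (200/325)×18.1 = 31.2769%
Post-stratifying to population shares instead:
  0.29×52.6 + 0.38×52.2 + 0.33×18.1 = 41.063%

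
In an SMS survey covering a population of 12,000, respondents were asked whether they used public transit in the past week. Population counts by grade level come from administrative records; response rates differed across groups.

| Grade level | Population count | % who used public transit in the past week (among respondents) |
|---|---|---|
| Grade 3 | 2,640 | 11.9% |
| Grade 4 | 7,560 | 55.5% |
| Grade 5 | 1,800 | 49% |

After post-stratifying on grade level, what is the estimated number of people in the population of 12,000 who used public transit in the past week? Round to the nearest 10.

Each cell contributes its population count × the respondent rate:
  Grade 3: 2,640 × 11.9% = 314.16
  Grade 4: 7,560 × 55.5% = 4195.8
  Grade 5: 1,800 × 49% = 882
Estimated total = 5391.96 → 5,390.

5,390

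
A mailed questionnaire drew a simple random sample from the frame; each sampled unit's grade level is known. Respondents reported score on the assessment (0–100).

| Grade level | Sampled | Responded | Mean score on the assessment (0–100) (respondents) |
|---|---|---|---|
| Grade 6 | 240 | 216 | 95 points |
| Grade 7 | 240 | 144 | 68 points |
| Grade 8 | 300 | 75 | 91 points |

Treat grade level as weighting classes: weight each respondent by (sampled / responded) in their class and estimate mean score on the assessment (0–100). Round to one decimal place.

85.2

Class response rates: Grade 6 216/240 = 90%, Grade 7 144/240 = 60%, Grade 8 75/300 = 25%.
Inverse-response-rate weighting restores each class to its sampled count, so class totals weight by n_sampled:
  Grade 6: 240 × 95 = 22,800
  Grade 7: 240 × 68 = 16,320
  Grade 8: 300 × 91 = 27,300
Adjusted estimate = 66,420 / 780 = 85.1538 → 85.2.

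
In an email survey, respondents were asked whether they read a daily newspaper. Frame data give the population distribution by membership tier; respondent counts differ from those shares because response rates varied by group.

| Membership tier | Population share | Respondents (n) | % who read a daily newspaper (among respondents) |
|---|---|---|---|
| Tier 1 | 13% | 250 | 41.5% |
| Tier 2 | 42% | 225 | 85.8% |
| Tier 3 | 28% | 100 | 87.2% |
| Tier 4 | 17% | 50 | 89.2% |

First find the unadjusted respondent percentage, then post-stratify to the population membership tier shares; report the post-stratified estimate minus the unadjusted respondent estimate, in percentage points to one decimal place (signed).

+12.4 percentage points

Naive respondent-only estimate (weights = respondent counts):
  (250/625)×41.5 + (225/625)×85.8 + (100/625)×87.2 + (50/625)×89.2 = 68.576%
Post-stratified estimate weights by population shares:
  0.13×41.5 + 0.42×85.8 + 0.28×87.2 + 0.17×89.2 = 81.011%
Difference = 81.011 − 68.576 = 12.435 pp.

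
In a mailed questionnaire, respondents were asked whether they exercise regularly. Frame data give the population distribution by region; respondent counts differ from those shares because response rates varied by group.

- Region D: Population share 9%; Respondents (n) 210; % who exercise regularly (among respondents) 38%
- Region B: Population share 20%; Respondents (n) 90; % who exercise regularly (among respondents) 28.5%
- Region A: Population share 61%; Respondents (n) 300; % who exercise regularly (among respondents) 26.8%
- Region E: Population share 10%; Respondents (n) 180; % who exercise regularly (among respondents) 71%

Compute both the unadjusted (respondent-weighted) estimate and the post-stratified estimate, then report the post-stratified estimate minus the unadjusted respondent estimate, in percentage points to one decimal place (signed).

Without adjustment, the pooled respondent share is:
  (210/780)×38 + (90/780)×28.5 + (300/780)×26.8 + (180/780)×71 = 40.2115%
Post-stratifying to population shares instead:
  0.09×38 + 0.2×28.5 + 0.61×26.8 + 0.1×71 = 32.568%
Difference = 32.568 − 40.2115 = -7.6435 pp.

-7.6 percentage points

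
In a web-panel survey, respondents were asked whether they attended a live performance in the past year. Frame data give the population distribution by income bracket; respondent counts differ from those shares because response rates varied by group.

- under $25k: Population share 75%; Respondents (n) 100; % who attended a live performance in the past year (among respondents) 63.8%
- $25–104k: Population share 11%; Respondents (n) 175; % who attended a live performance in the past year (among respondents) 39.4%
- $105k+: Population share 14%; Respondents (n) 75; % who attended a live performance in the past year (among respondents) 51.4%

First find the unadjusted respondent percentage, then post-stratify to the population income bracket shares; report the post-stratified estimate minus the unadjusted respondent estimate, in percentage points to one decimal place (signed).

+10.4 percentage points

Unadjusted (pooled respondent) estimate weights by respondent counts:
  (100/350)×63.8 + (175/350)×39.4 + (75/350)×51.4 = 48.9429%
Post-stratified estimate weights by population shares:
  0.75×63.8 + 0.11×39.4 + 0.14×51.4 = 59.38%
Difference = 59.38 − 48.9429 = 10.4371 pp.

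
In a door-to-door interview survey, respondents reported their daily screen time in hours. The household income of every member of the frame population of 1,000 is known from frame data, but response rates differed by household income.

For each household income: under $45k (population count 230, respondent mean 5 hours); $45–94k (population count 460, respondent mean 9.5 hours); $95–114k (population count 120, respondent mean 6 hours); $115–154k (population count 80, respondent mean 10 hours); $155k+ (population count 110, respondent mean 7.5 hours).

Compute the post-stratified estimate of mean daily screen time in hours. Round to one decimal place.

Reweight to the known household income distribution:
  under $45k: (230/1,000) × 5 = 1.15
  $45–94k: (460/1,000) × 9.5 = 4.37
  $95–114k: (120/1,000) × 6 = 0.72
  $115–154k: (80/1,000) × 10 = 0.8
  $155k+: (110/1,000) × 7.5 = 0.825
Post-stratified estimate = 7.865 → 7.9.

7.9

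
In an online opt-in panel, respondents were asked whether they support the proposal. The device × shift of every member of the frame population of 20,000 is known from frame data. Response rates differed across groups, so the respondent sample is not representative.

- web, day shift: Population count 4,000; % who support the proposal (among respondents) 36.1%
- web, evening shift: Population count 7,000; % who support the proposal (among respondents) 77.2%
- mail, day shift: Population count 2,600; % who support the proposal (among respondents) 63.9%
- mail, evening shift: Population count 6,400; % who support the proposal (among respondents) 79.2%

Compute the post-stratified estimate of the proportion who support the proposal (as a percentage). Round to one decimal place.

67.9%

Weight each group's respondent value by its population share:
  web, day shift: (4,000/20,000) × 36.1 = 7.22
  web, evening shift: (7,000/20,000) × 77.2 = 27.02
  mail, day shift: (2,600/20,000) × 63.9 = 8.307
  mail, evening shift: (6,400/20,000) × 79.2 = 25.344
Post-stratified estimate = 67.891 → 67.9%.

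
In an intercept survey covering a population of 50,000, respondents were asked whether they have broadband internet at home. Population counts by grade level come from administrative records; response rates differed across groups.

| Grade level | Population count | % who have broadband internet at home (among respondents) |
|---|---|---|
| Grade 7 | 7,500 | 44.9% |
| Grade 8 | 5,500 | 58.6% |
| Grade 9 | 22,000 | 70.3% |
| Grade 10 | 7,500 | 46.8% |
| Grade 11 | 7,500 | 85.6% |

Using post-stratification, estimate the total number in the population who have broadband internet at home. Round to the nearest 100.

Estimated count per cell = population count × respondent percentage:
  Grade 7: 7,500 × 44.9% = 3367.5
  Grade 8: 5,500 × 58.6% = 3223
  Grade 9: 22,000 × 70.3% = 15,466
  Grade 10: 7,500 × 46.8% = 3510
  Grade 11: 7,500 × 85.6% = 6420
Estimated total = 31986.5 → 32,000.

32,000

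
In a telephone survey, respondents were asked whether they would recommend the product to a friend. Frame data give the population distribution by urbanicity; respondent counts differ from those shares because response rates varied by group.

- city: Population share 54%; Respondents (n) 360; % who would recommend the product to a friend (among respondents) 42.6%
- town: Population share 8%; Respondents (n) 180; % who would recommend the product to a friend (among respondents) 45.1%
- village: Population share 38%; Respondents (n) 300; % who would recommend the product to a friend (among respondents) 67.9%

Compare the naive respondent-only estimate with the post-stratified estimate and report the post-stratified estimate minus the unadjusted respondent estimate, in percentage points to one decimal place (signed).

Naive respondent-only estimate (weights = respondent counts):
  (360/840)×42.6 + (180/840)×45.1 + (300/840)×67.9 = 52.1714%
Post-stratified estimate weights by population shares:
  0.54×42.6 + 0.08×45.1 + 0.38×67.9 = 52.414%
Difference = 52.414 − 52.1714 = 0.2426 pp.

+0.2 percentage points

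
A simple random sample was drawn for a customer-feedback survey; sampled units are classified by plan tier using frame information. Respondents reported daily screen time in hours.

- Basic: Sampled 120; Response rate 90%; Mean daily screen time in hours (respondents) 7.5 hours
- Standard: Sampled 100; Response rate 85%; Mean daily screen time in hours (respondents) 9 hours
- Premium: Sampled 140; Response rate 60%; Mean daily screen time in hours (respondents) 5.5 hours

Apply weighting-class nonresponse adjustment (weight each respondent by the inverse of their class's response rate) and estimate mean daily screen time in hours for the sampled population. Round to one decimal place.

With weight = n_sampled/n_responded per class, the weighted class total is n_sampled:
  Basic: 120 × 7.5 = 900
  Standard: 100 × 9 = 900
  Premium: 140 × 5.5 = 770
Adjusted estimate = 2570 / 360 = 7.13889 → 7.1.

7.1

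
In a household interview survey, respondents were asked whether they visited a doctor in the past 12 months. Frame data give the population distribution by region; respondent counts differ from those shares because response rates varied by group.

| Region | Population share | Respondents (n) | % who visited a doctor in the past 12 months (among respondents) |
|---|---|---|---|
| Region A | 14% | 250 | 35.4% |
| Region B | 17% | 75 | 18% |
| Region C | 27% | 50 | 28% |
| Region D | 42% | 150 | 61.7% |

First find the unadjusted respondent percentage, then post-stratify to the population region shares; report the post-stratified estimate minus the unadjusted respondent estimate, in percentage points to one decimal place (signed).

+1.8 percentage points

Naive respondent-only estimate (weights = respondent counts):
  (250/525)×35.4 + (75/525)×18 + (50/525)×28 + (150/525)×61.7 = 39.7238%
Post-stratifying to population shares instead:
  0.14×35.4 + 0.17×18 + 0.27×28 + 0.42×61.7 = 41.49%
Difference = 41.49 − 39.7238 = 1.7662 pp.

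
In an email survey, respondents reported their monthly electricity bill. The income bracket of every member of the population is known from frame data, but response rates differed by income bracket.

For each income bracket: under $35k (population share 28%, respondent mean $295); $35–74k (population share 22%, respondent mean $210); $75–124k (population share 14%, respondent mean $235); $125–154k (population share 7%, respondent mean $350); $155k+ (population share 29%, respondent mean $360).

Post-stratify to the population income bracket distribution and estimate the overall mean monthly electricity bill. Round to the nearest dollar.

Reweight to the known income bracket distribution:
  under $35k: 0.28 × 295 = 82.6
  $35–74k: 0.22 × 210 = 46.2
  $75–124k: 0.14 × 235 = 32.9
  $125–154k: 0.07 × 350 = 24.5
  $155k+: 0.29 × 360 = 104.4
Post-stratified estimate = 290.6 → $291.

$291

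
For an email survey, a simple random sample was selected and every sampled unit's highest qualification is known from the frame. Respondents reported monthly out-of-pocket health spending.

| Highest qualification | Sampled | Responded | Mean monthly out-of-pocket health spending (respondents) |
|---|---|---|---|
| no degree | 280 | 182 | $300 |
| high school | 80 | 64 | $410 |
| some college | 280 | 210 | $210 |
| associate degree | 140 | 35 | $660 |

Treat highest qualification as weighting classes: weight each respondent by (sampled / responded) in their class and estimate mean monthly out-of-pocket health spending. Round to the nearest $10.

Class response rates: no degree 182/280 = 65%, high school 64/80 = 80%, some college 210/280 = 75%, associate degree 35/140 = 25%.
Weighting each respondent by the inverse class response rate inflates each class back to its sampled size, so the class weight is n_sampled:
  no degree: 280 × 300 = 84,000
  high school: 80 × 410 = 32,800
  some college: 280 × 210 = 58,800
  associate degree: 140 × 660 = 92,400
Adjusted estimate = 268,000 / 780 = 343.59 → $340.

$340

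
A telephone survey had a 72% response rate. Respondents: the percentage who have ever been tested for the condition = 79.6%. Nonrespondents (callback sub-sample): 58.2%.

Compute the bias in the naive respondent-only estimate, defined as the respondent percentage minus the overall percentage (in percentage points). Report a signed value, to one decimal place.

+6.0 percentage points

Nonresponse fraction = 1 − 0.72 = 0.28.
Bias = (nonresponse fraction) × (respondent percentage − nonrespondent percentage)
     = 0.28 × (79.6 − 58.2) = 0.28 × 21.4 = 5.992.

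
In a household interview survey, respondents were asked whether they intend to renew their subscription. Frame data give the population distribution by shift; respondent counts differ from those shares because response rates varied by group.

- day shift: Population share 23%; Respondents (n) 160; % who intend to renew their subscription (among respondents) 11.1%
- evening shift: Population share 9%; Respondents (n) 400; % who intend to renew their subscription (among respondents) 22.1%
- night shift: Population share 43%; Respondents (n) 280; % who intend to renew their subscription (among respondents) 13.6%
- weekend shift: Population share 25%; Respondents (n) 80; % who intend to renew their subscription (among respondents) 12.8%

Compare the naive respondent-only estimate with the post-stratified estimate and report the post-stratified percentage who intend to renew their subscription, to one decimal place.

Without adjustment, the pooled respondent share is:
  (160/920)×11.1 + (400/920)×22.1 + (280/920)×13.6 + (80/920)×12.8 = 16.7913%
Post-stratified estimate weights by population shares:
  0.23×11.1 + 0.09×22.1 + 0.43×13.6 + 0.25×12.8 = 13.59%

13.6%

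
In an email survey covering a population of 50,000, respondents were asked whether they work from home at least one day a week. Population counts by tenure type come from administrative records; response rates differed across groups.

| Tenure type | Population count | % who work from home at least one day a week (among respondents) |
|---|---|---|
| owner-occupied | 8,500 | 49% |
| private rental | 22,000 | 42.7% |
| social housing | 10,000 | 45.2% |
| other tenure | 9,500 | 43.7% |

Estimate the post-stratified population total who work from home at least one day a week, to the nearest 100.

Apply each group's respondent rate to its population count:
  owner-occupied: 8,500 × 49% = 4165
  private rental: 22,000 × 42.7% = 9394
  social housing: 10,000 × 45.2% = 4520
  other tenure: 9,500 × 43.7% = 4151.5
Estimated total = 22230.5 → 22,200.

22,200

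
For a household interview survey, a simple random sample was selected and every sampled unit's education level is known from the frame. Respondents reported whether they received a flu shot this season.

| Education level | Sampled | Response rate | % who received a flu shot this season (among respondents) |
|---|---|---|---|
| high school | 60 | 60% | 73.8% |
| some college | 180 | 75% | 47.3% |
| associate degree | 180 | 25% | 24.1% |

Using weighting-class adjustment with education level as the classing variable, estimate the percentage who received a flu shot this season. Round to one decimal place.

41.1%

Weighting each respondent by the inverse class response rate inflates each class back to its sampled size, so the class weight is n_sampled:
  high school: 60 × 73.8 = 4428
  some college: 180 × 47.3 = 8514
  associate degree: 180 × 24.1 = 4338
Adjusted estimate = 17,280 / 420 = 41.1429 → 41.1%.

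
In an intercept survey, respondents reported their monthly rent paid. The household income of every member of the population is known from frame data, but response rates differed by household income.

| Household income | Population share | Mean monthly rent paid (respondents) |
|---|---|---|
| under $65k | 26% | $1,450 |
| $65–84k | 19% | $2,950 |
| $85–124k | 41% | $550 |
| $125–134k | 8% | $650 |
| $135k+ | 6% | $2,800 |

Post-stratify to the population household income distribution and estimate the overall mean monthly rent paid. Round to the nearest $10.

$1,380

Each cell contributes population-share × respondent value:
  under $65k: 0.26 × 1450 = 377
  $65–84k: 0.19 × 2950 = 560.5
  $85–124k: 0.41 × 550 = 225.5
  $125–134k: 0.08 × 650 = 52
  $135k+: 0.06 × 2800 = 168
Post-stratified estimate = 1383 → $1,380.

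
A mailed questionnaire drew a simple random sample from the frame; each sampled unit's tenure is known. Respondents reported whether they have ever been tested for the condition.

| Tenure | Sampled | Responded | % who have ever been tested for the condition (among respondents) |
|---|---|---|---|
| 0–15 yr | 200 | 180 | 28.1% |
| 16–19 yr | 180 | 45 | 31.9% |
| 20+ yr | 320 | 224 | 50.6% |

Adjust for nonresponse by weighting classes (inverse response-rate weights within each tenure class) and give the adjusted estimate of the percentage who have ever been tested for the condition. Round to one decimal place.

Class response rates: 0–15 yr 180/200 = 90%, 16–19 yr 45/180 = 25%, 20+ yr 224/320 = 70%.
Inverse-response-rate weighting restores each class to its sampled count, so class totals weight by n_sampled:
  0–15 yr: 200 × 28.1 = 5620
  16–19 yr: 180 × 31.9 = 5742
  20+ yr: 320 × 50.6 = 16,192
Adjusted estimate = 27,554 / 700 = 39.3629 → 39.4%.

39.4%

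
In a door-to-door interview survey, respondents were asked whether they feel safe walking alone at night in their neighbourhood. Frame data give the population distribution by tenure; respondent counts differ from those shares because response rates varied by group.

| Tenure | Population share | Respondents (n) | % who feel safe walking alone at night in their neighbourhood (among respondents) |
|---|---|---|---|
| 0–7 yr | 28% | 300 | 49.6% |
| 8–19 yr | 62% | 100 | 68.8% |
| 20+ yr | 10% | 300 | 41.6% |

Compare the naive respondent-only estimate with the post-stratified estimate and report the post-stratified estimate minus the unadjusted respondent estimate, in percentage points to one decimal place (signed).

Naive respondent-only estimate (weights = respondent counts):
  (300/700)×49.6 + (100/700)×68.8 + (300/700)×41.6 = 48.9143%
Reweighting by population tenure shares:
  0.28×49.6 + 0.62×68.8 + 0.1×41.6 = 60.704%
Difference = 60.704 − 48.9143 = 11.7897 pp.

+11.8 percentage points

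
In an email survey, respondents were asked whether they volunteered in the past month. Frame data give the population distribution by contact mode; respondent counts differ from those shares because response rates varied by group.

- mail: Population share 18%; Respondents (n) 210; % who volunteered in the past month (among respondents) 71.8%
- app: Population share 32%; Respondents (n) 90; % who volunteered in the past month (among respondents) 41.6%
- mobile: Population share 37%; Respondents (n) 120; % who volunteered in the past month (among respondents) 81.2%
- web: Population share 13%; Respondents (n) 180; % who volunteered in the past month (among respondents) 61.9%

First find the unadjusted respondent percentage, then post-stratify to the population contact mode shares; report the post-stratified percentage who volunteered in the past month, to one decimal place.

64.3%

Unadjusted (pooled respondent) estimate weights by respondent counts:
  (210/600)×71.8 + (90/600)×41.6 + (120/600)×81.2 + (180/600)×61.9 = 66.18%
Reweighting by population contact mode shares:
  0.18×71.8 + 0.32×41.6 + 0.37×81.2 + 0.13×61.9 = 64.327%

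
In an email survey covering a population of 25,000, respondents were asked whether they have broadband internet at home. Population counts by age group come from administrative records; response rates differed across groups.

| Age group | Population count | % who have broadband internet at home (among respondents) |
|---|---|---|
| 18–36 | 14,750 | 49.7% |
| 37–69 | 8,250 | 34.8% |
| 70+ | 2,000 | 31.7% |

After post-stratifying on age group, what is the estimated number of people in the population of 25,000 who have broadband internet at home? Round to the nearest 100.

Estimated count per cell = population count × respondent percentage:
  18–36: 14,750 × 49.7% = 7330.75
  37–69: 8,250 × 34.8% = 2871
  70+: 2,000 × 31.7% = 634
Estimated total = 10835.8 → 10,800.

10,800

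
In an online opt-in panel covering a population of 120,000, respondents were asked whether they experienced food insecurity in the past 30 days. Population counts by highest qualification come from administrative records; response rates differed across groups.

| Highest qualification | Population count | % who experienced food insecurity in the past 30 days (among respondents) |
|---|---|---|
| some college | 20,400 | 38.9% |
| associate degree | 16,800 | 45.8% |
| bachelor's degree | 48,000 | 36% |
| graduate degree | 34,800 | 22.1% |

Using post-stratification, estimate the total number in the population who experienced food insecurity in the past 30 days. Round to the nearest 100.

Estimated count per cell = population count × respondent percentage:
  some college: 20,400 × 38.9% = 7935.6
  associate degree: 16,800 × 45.8% = 7694.4
  bachelor's degree: 48,000 × 36% = 17,280
  graduate degree: 34,800 × 22.1% = 7690.8
Estimated total = 40600.8 → 40,600.

40,600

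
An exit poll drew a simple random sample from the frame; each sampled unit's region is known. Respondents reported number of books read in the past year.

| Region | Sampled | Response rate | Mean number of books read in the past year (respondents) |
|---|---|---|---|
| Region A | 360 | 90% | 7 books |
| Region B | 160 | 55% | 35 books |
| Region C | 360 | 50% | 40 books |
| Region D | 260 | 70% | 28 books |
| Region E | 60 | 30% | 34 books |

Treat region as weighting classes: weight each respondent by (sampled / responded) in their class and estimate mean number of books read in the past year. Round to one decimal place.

26.5

With weight = n_sampled/n_responded per class, the weighted class total is n_sampled:
  Region A: 360 × 7 = 2520
  Region B: 160 × 35 = 5600
  Region C: 360 × 40 = 14,400
  Region D: 260 × 28 = 7280
  Region E: 60 × 34 = 2040
Adjusted estimate = 31,840 / 1,200 = 26.5333 → 26.5.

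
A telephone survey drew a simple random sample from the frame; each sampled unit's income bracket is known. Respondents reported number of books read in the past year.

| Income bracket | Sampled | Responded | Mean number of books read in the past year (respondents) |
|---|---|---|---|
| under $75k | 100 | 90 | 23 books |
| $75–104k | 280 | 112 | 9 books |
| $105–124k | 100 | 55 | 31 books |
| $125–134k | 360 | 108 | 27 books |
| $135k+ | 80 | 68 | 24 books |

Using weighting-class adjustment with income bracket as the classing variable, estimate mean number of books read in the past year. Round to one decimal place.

Class response rates: under $75k 90/100 = 90%, $75–104k 112/280 = 40%, $105–124k 55/100 = 55%, $125–134k 108/360 = 30%, $135k+ 68/80 = 85%.
With weight = n_sampled/n_responded per class, the weighted class total is n_sampled:
  under $75k: 100 × 23 = 2300
  $75–104k: 280 × 9 = 2520
  $105–124k: 100 × 31 = 3100
  $125–134k: 360 × 27 = 9720
  $135k+: 80 × 24 = 1920
Adjusted estimate = 19,560 / 920 = 21.2609 → 21.3.

21.3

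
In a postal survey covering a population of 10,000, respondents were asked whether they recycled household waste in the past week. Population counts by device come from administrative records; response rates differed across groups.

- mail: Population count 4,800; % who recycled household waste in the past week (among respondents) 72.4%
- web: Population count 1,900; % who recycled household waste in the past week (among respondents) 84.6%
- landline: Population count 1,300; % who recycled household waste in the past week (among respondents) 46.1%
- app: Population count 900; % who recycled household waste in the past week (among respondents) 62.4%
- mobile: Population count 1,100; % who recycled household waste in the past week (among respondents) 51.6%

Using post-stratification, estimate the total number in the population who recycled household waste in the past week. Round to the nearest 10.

Apply each group's respondent rate to its population count:
  mail: 4,800 × 72.4% = 3475.2
  web: 1,900 × 84.6% = 1607.4
  landline: 1,300 × 46.1% = 599.3
  app: 900 × 62.4% = 561.6
  mobile: 1,100 × 51.6% = 567.6
Estimated total = 6811.1 → 6,810.

6,810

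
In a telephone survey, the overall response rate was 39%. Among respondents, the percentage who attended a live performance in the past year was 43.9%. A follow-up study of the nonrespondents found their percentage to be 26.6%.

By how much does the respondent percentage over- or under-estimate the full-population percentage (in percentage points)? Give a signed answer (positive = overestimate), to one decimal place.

Nonresponse fraction = 1 − 0.39 = 0.61.
Bias = (nonresponse fraction) × (respondent percentage − nonrespondent percentage)
     = 0.61 × (43.9 − 26.6) = 0.61 × 17.3 = 10.553.

+10.6 percentage points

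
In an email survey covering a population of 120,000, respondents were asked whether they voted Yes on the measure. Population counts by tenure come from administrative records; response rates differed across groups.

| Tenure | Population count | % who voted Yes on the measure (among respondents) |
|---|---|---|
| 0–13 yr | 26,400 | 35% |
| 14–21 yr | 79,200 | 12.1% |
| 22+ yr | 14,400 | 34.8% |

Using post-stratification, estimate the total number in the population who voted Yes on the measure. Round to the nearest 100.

23,800

Estimated count per cell = population count × respondent percentage:
  0–13 yr: 26,400 × 35% = 9240
  14–21 yr: 79,200 × 12.1% = 9583.2
  22+ yr: 14,400 × 34.8% = 5011.2
Estimated total = 23834.4 → 23,800.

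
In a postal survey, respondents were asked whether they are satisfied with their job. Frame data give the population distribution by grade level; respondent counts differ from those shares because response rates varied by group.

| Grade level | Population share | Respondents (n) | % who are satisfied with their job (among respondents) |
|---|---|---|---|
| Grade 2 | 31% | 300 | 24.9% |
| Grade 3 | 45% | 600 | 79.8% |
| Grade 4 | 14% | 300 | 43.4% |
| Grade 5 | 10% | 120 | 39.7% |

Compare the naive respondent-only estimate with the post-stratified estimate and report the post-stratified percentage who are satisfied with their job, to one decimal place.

53.7%

Naive respondent-only estimate (weights = respondent counts):
  (300/1320)×24.9 + (600/1320)×79.8 + (300/1320)×43.4 + (120/1320)×39.7 = 55.4045%
Post-stratifying to population shares instead:
  0.31×24.9 + 0.45×79.8 + 0.14×43.4 + 0.1×39.7 = 53.675%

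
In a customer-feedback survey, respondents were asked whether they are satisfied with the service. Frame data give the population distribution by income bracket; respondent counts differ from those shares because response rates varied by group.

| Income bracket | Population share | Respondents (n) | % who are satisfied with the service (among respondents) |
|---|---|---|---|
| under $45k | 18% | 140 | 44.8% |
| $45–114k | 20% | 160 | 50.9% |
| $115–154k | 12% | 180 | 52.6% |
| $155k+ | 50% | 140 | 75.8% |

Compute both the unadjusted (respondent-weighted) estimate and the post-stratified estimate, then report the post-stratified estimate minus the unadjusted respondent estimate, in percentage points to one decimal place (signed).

+6.8 percentage points

Unadjusted (pooled respondent) estimate weights by respondent counts:
  (140/620)×44.8 + (160/620)×50.9 + (180/620)×52.6 + (140/620)×75.8 = 55.6387%
Reweighting by population income bracket shares:
  0.18×44.8 + 0.2×50.9 + 0.12×52.6 + 0.5×75.8 = 62.456%
Difference = 62.456 − 55.6387 = 6.8173 pp.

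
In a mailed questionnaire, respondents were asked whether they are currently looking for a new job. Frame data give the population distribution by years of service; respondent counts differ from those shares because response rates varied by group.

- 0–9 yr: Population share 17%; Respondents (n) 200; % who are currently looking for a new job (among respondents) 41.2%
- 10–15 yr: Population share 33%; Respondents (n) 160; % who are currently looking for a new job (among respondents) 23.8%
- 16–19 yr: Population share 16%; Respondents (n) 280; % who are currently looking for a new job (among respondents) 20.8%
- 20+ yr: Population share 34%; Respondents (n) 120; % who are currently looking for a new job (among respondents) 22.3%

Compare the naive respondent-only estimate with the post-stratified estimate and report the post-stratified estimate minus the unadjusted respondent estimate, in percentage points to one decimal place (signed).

-1.3 percentage points

Unadjusted (pooled respondent) estimate weights by respondent counts:
  (200/760)×41.2 + (160/760)×23.8 + (280/760)×20.8 + (120/760)×22.3 = 27.0368%
Reweighting by population years of service shares:
  0.17×41.2 + 0.33×23.8 + 0.16×20.8 + 0.34×22.3 = 25.768%
Difference = 25.768 − 27.0368 = -1.2688 pp.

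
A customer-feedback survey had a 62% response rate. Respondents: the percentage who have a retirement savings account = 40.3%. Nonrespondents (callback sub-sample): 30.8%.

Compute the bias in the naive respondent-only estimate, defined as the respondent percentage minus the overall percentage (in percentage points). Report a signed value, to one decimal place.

+3.6 percentage points

Nonresponse fraction = 1 − 0.62 = 0.38.
Bias = (nonresponse fraction) × (respondent percentage − nonrespondent percentage)
     = 0.38 × (40.3 − 30.8) = 0.38 × 9.5 = 3.61.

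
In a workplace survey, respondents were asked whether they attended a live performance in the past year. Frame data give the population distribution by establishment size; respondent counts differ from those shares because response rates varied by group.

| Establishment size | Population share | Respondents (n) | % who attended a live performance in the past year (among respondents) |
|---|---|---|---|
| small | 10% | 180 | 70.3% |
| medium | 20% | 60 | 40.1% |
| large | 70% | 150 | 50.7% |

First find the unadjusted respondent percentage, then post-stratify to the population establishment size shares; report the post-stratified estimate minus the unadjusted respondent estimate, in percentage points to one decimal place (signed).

-7.6 percentage points

Unadjusted (pooled respondent) estimate weights by respondent counts:
  (180/390)×70.3 + (60/390)×40.1 + (150/390)×50.7 = 58.1154%
Post-stratifying to population shares instead:
  0.1×70.3 + 0.2×40.1 + 0.7×50.7 = 50.54%
Difference = 50.54 − 58.1154 = -7.5754 pp.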